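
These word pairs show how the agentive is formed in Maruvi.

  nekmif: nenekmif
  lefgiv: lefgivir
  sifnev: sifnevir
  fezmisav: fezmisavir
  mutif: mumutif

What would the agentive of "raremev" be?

lefgiv and mutif both have last vowel 'i' yet inflect differently (lefgivir, mumutif), so the last vowel is not what conditions the rule; the final letter is.
"raremev" ends in -v. The stems ending in -v (lefgiv → lefgivir, sifnev → sifnevir, fezmisav → fezmisavir) add -ir.
The other pattern: stems ending in -f repeat the first consonant+vowel as a prefix.
So raremev → raremevir.

raremevir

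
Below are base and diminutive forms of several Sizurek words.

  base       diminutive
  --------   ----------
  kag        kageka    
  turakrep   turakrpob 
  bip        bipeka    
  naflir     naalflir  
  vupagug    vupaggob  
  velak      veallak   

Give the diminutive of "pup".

kag and vupagug both end in -g yet inflect differently (kageka, vupaggob), so the final letter is not what conditions the rule; the number of vowels is.
"pup" has 1 vowel. The stems with 1 vowel (kag → kageka, bip → bipeka) add -eka.
So pup → pupeka.

pupeka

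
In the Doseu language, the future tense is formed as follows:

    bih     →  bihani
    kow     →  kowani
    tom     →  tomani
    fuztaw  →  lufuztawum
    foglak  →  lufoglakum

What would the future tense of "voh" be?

kow and fuztaw both end in -w yet inflect differently (kowani, lufuztawum), so the final letter is not what conditions the rule; the number of vowels is.
"voh" has 1 vowel. The stems with 1 vowel (bih → bihani, kow → kowani, tom → tomani) add -ani.
The other pattern: stems with 2 vowels add lu- … -um around the stem.
So voh → vohani.

vohani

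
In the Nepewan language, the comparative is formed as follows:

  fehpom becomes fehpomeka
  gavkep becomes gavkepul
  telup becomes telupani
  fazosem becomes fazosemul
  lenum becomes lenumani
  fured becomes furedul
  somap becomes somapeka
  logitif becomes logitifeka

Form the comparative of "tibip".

lenum and fazosem both end in -m yet inflect differently (lenumani, fazosemul), so the final letter is not what conditions the rule; the last vowel is.
"tibip" has last vowel 'i'. The one such stem in the data (logitif → logitifeka) adds -eka, so the same rule applies.
The other patterns: stems whose last vowel is 'u' add -ani; stems whose last vowel is 'e' add -ul.
So tibip → tibipeka.

tibipeka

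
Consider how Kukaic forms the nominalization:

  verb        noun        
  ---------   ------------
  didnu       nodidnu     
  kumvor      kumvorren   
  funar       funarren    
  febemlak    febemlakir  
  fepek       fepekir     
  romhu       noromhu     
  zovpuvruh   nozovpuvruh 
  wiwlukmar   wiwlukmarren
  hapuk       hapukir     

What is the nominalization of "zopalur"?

zopalurren

febemlak and wiwlukmar both have last vowel 'a' yet inflect differently (febemlakir, wiwlukmarren), so the last vowel is not what conditions the rule; the final letter is.
"zopalur" ends in -r. The stems ending in -r (wiwlukmar → wiwlukmarren, funar → funarren, kumvor → kumvorren) double the final consonant and add -en.
So zopalur → zopalurren.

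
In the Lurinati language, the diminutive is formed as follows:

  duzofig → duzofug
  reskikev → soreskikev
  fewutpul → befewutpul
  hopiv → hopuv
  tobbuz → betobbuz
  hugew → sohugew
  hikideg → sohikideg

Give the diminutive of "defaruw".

bedefaruw

reskikev and hopiv both end in -v yet inflect differently (soreskikev, hopuv), so the final letter is not what conditions the rule; the last vowel is.
"defaruw" has last vowel 'u'. The stems whose last vowel is 'u' (fewutpul → befewutpul, tobbuz → betobbuz) add the prefix be-.
So defaruw → bedefaruw.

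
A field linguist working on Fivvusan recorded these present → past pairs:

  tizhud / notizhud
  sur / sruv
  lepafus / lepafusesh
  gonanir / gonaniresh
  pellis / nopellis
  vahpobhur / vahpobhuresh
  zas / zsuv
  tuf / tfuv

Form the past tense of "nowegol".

zas and pellis both end in -s yet inflect differently (zsuv, nopellis), so the final letter is not what conditions the rule; the number of vowels is.
"nowegol" has 3 vowels. The stems with 3 vowels (gonanir → gonaniresh, lepafus → lepafusesh, vahpobhur → vahpobhuresh) add -esh.
The other patterns: stems with 1 vowel delete the last vowel and add -uv; stems with 2 vowels add the prefix no-.
So nowegol → nowegolesh.

nowegolesh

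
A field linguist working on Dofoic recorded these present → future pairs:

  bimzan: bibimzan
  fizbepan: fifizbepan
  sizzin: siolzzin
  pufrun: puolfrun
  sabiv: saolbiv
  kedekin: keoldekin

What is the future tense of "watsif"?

waoltsif

bimzan and sizzin both end in -n yet inflect differently (bibimzan, siolzzin), so the final letter is not what conditions the rule; the last vowel is.
"watsif" has last vowel 'i'. The stems whose last vowel is 'i' (sizzin → siolzzin, sabiv → saolbiv, kedekin → keoldekin) insert -ol- after the first vowel.
The other pattern: stems whose last vowel is 'a' repeat the first consonant+vowel as a prefix.
So watsif → waoltsif.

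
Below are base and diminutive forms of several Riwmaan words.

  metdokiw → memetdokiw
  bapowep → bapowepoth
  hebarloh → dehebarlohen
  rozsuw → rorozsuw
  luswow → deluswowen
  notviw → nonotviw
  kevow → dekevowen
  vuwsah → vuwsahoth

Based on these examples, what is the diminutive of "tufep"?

tufepoth

"tufep" has last vowel 'e'. The one such stem in the data (bapowep → bapowepoth) adds -oth, so the same rule applies.
The other patterns: stems whose last vowel is 'i' or 'u' repeat the first consonant+vowel as a prefix; stems whose last vowel is 'o' add de- … -en around the stem.
So tufep → tufepoth.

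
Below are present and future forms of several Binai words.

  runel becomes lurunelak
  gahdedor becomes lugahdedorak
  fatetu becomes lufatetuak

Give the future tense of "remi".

Every pair shown (runel → lurunelak, gahdedor → lugahdedorak, fatetu → lufatetuak) follows the same rule: add lu- … -ak around the stem.
So remi → luremiak.

luremiak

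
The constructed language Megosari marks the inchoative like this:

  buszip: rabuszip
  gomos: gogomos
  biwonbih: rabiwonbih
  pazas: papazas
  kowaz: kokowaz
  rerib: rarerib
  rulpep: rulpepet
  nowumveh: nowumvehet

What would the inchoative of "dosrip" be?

rulpep and buszip both end in -p yet inflect differently (rulpepet, rabuszip), so the final letter is not what conditions the rule; the last vowel is.
"dosrip" has last vowel 'i'. The stems whose last vowel is 'i' (buszip → rabuszip, rerib → rarerib, biwonbih → rabiwonbih) add the prefix ra-.
So dosrip → radosrip.

radosrip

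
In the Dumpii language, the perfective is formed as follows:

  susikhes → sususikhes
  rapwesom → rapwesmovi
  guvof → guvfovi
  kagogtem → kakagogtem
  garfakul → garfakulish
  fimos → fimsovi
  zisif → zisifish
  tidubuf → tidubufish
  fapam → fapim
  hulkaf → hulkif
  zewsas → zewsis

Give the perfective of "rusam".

rusim

"rusam" has last vowel 'a'. The stems whose last vowel is 'a' (zewsas → zewsis, hulkaf → hulkif, fapam → fapim) change the last vowel to 'i'.
So rusam → rusim.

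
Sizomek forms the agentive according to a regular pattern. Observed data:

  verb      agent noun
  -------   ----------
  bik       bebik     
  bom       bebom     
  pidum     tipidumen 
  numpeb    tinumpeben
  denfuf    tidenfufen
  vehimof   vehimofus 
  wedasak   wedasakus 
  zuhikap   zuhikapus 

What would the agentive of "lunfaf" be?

"lunfaf" has 2 vowels. The stems with 2 vowels (pidum → tipidumen, numpeb → tinumpeben, denfuf → tidenfufen) add ti- … -en around the stem.
So lunfaf → tilunfafen.

tilunfafen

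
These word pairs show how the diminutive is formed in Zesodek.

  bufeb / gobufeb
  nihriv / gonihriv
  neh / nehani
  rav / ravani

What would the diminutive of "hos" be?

hosani

nihriv and rav both end in -v yet inflect differently (gonihriv, ravani), so the final letter is not what conditions the rule; the number of vowels is.
"hos" has 1 vowel. The stems with 1 vowel (neh → nehani, rav → ravani) add -ani.
So hos → hosani.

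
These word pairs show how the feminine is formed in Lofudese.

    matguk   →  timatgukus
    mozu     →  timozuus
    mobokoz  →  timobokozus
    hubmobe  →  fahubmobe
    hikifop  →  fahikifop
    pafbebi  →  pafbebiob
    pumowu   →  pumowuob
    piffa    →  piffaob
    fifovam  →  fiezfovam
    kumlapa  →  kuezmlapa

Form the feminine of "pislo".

mozu and pumowu both end in -u yet inflect differently (timozuus, pumowuob), so the final letter is not what conditions the rule; the first letter is.
"pislo" begins with p-. The stems beginning with p- (pafbebi → pafbebiob, pumowu → pumowuob, piffa → piffaob) add -ob.
The other patterns: stems beginning with m- add ti- … -us around the stem; stems beginning with h- add the prefix fa-; stems beginning with f- or k- insert -ez- after the first vowel.
So pislo → pisloob.

pisloob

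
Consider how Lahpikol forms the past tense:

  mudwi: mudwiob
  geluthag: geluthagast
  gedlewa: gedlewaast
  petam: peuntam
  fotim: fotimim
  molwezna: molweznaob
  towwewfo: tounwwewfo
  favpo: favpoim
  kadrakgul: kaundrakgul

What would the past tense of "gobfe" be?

gobfeast

gedlewa and molwezna both end in -a yet inflect differently (gedlewaast, molweznaob), so the final letter is not what conditions the rule; the first letter is.
"gobfe" begins with g-. The stems beginning with g- (gedlewa → gedlewaast, geluthag → geluthagast) add -ast.
So gobfe → gobfeast.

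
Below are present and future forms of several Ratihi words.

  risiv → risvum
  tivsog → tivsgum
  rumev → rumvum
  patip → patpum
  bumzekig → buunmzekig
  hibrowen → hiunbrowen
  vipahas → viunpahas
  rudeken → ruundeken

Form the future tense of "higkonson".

hiungkonson

"higkonson" has 3 vowels. The stems with 3 vowels (bumzekig → buunmzekig, hibrowen → hiunbrowen, vipahas → viunpahas) insert -un- after the first vowel.
So higkonson → hiungkonson.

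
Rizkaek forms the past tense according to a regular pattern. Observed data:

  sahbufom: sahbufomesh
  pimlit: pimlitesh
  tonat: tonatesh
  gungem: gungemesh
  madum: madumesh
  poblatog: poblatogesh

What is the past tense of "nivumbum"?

nivumbumesh

Every pair shown (sahbufom → sahbufomesh, pimlit → pimlitesh, tonat → tonatesh, …) follows the same rule: add -esh.
So nivumbum → nivumbumesh.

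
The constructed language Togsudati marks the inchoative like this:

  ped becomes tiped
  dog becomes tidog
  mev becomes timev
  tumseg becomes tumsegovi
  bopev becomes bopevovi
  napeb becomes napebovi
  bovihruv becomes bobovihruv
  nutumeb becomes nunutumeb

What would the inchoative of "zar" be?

tizar

"zar" has 1 vowel. The stems with 1 vowel (ped → tiped, dog → tidog, mev → timev) add the prefix ti-.
The other patterns: stems with 2 vowels add -ovi; stems with 3 vowels repeat the first consonant+vowel as a prefix.
So zar → tizar.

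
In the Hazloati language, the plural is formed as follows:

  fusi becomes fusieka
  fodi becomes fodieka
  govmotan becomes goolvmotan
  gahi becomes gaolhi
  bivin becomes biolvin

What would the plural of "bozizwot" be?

fusi and gahi both end in -i yet inflect differently (fusieka, gaolhi), so the final letter is not what conditions the rule; the first letter is.
"bozizwot" begins with b-. The one such stem in the data (bivin → biolvin) inserts -ol- after the first vowel (as do govmotan, gahi), so the same rule applies.
So bozizwot → boolzizwot.

boolzizwot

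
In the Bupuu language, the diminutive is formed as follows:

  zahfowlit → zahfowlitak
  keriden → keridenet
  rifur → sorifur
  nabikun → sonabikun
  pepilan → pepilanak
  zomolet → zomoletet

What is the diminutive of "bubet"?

nabikun and pepilan both end in -n yet inflect differently (sonabikun, pepilanak), so the final letter is not what conditions the rule; the last vowel is.
"bubet" has last vowel 'e'. The stems whose last vowel is 'e' (keriden → keridenet, zomolet → zomoletet) add -et.
So bubet → bubetet.

bubetet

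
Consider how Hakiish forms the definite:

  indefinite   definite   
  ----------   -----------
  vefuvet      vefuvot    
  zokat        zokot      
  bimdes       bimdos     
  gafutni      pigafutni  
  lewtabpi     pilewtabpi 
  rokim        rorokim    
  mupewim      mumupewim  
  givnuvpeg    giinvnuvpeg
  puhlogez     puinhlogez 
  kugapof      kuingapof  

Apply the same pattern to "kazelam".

"kazelam" ends in -m. The stems ending in -m (rokim → rorokim, mupewim → mumupewim) repeat the first consonant+vowel as a prefix.
The other patterns: stems ending in -s or -t change the last vowel to 'o'; stems ending in -i add the prefix pi-; stems ending in -f, -g or -z insert -in- after the first vowel.
So kazelam → kakazelam.

kakazelam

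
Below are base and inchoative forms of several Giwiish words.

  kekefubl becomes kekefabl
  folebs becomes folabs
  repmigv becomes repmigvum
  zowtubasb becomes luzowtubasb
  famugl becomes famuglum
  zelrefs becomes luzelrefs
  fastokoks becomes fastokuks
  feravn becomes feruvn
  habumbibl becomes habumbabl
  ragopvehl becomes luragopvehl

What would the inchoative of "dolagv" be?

kekefubl and famugl both end in -l yet inflect differently (kekefabl, famuglum), so the final letter is not what conditions the rule; the second-to-last letter is.
"dolagv" has second-to-last letter 'g'. The stems whose second-to-last letter is 'g' (famugl → famuglum, repmigv → repmigvum) add -um.
So dolagv → dolagvum.

dolagvum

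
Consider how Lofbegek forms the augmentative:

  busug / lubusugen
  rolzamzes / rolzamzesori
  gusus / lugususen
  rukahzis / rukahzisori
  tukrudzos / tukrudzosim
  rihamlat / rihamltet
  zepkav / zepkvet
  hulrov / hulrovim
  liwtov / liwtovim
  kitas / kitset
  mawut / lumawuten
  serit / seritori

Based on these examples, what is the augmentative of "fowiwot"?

mawut and serit both end in -t yet inflect differently (lumawuten, seritori), so the final letter is not what conditions the rule; the last vowel is.
"fowiwot" has last vowel 'o'. The stems whose last vowel is 'o' (liwtov → liwtovim, hulrov → hulrovim, tukrudzos → tukrudzosim) add -im.
So fowiwot → fowiwotim.

fowiwotim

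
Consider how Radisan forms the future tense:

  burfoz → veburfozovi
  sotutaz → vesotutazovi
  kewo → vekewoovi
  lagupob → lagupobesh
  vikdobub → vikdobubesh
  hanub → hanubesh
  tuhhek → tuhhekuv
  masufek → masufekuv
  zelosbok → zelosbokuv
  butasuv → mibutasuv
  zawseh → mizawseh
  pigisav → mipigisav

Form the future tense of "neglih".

burfoz and lagupob both have last vowel 'o' yet inflect differently (veburfozovi, lagupobesh), so the last vowel is not what conditions the rule; the final letter is.
"neglih" ends in -h. The one such stem in the data (zawseh → mizawseh) adds the prefix mi-, so the same rule applies.
So neglih → mineglih.

mineglih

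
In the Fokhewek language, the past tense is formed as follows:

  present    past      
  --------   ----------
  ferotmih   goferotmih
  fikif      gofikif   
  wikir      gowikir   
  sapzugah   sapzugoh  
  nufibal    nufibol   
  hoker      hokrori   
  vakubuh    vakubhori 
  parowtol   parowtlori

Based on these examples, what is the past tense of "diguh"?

ferotmih and sapzugah both end in -h yet inflect differently (goferotmih, sapzugoh), so the final letter is not what conditions the rule; the last vowel is.
"diguh" has last vowel 'u'. The one such stem in the data (vakubuh → vakubhori) deletes the last vowel and adds -ori (as do hoker, parowtol), so the same rule applies.
The other patterns: stems whose last vowel is 'i' add the prefix go-; stems whose last vowel is 'a' change the last vowel to 'o'.
So diguh → dighori.

dighori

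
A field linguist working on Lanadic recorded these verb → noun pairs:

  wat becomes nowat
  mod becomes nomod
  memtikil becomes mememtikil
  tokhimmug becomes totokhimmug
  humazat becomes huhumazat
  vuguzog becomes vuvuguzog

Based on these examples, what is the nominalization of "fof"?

nofof

wat and humazat both end in -t yet inflect differently (nowat, huhumazat), so the final letter is not what conditions the rule; the number of vowels is.
"fof" has 1 vowel. The stems with 1 vowel (wat → nowat, mod → nomod) add the prefix no-.
So fof → nofof.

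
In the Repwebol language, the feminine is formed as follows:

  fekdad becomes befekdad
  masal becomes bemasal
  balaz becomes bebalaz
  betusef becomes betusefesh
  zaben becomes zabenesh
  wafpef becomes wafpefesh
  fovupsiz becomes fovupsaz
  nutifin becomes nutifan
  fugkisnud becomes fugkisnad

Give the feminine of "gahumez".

gahumezesh

balaz and fovupsiz both end in -z yet inflect differently (bebalaz, fovupsaz), so the final letter is not what conditions the rule; the last vowel is.
"gahumez" has last vowel 'e'. The stems whose last vowel is 'e' (betusef → betusefesh, zaben → zabenesh, wafpef → wafpefesh) add -esh.
The other patterns: stems whose last vowel is 'a' add the prefix be-; stems whose last vowel is 'i' or 'u' change the last vowel to 'a'.
So gahumez → gahumezesh.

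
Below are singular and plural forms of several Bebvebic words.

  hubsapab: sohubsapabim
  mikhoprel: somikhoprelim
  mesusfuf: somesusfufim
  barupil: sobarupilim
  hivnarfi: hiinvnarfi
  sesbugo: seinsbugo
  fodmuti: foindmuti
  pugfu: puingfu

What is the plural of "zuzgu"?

barupil and hivnarfi both have last vowel 'i' yet inflect differently (sobarupilim, hiinvnarfi), so the last vowel is not what conditions the rule; whether the stem ends in a vowel or a consonant is.
"zuzgu" ends in a vowel. The stems ending in a vowel (hivnarfi → hiinvnarfi, sesbugo → seinsbugo, fodmuti → foindmuti) insert -in- after the first vowel.
The other pattern: stems ending in a consonant add so- … -im around the stem.
So zuzgu → zuinzgu.

zuinzgu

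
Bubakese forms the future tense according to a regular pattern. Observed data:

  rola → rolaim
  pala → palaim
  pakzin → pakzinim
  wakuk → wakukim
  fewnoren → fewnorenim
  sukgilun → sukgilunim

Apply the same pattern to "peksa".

Every pair shown (rola → rolaim, pala → palaim, pakzin → pakzinim, …) follows the same rule: add -im.
So peksa → peksaim.

peksaim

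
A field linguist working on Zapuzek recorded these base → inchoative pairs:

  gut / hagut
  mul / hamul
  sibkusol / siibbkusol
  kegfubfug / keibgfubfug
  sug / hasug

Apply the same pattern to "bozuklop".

boibzuklop

sibkusol and mul both end in -l yet inflect differently (siibbkusol, hamul), so the final letter is not what conditions the rule; the number of vowels is.
"bozuklop" has 3 vowels. The stems with 3 vowels (sibkusol → siibbkusol, kegfubfug → keibgfubfug) insert -ib- after the first vowel.
The other pattern: stems with 1 vowel add the prefix ha-.
So bozuklop → boibzuklop.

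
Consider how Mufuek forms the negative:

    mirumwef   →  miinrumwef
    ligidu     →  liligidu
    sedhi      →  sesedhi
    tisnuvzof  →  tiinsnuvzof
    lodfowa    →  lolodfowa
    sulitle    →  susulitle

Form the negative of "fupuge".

fufupuge

"fupuge" ends in a vowel. The stems ending in a vowel (sedhi → sesedhi, sulitle → susulitle, lodfowa → lolodfowa) repeat the first consonant+vowel as a prefix.
The other pattern: stems ending in a consonant insert -in- after the first vowel.
So fupuge → fufupuge.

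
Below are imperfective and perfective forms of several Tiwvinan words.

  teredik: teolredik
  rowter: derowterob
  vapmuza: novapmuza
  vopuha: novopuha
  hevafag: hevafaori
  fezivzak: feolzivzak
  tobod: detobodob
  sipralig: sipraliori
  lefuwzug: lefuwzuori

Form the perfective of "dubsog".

teredik and sipralig both have last vowel 'i' yet inflect differently (teolredik, sipraliori), so the last vowel is not what conditions the rule; the final letter is.
"dubsog" ends in -g. The stems ending in -g (sipralig → sipraliori, hevafag → hevafaori, lefuwzug → lefuwzuori) drop the final letter and add -ori.
So dubsog → dubsoori.

dubsoori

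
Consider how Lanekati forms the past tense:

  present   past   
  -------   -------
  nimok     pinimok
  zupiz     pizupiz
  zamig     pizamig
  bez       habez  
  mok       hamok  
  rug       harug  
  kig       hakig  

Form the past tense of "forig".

piforig

"forig" has 2 vowels. The stems with 2 vowels (nimok → pinimok, zupiz → pizupiz, zamig → pizamig) add the prefix pi-.
The other pattern: stems with 1 vowel add the prefix ha-.
So forig → piforig.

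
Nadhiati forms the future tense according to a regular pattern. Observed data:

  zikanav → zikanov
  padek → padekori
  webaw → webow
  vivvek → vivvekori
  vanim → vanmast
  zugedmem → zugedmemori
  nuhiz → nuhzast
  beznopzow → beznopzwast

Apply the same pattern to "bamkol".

bamklast

webaw and beznopzow both end in -w yet inflect differently (webow, beznopzwast), so the final letter is not what conditions the rule; the last vowel is.
"bamkol" has last vowel 'o'. The one such stem in the data (beznopzow → beznopzwast) deletes the last vowel and adds -ast (as do nuhiz, vanim), so the same rule applies.
So bamkol → bamklast.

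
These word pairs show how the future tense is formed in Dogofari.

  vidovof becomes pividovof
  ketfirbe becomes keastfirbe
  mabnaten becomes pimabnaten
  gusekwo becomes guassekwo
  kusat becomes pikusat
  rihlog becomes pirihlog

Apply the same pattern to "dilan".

pidilan

ketfirbe and mabnaten both have last vowel 'e' yet inflect differently (keastfirbe, pimabnaten), so the last vowel is not what conditions the rule; whether the stem ends in a vowel or a consonant is.
"dilan" ends in a consonant. The stems ending in a consonant (mabnaten → pimabnaten, kusat → pikusat, rihlog → pirihlog) add the prefix pi-.
So dilan → pidilan.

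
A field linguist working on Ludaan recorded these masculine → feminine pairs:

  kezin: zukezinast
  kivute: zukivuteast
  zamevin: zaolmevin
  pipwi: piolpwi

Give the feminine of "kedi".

kezin and zamevin both end in -n yet inflect differently (zukezinast, zaolmevin), so the final letter is not what conditions the rule; the first letter is.
"kedi" begins with k-. The stems beginning with k- (kezin → zukezinast, kivute → zukivuteast) add zu- … -ast around the stem.
The other pattern: stems beginning with p- or z- insert -ol- after the first vowel.
So kedi → zukediast.

zukediast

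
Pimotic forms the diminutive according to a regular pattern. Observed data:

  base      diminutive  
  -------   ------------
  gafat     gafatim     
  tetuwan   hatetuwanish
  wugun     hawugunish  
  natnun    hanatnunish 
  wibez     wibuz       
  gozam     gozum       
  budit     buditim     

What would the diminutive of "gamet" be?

gafat and tetuwan both have last vowel 'a' yet inflect differently (gafatim, hatetuwanish), so the last vowel is not what conditions the rule; the final letter is.
"gamet" ends in -t. The stems ending in -t (budit → buditim, gafat → gafatim) add -im.
The other patterns: stems ending in -n add ha- … -ish around the stem; stems ending in -m or -z change the last vowel to 'u'.
So gamet → gametim.

gametim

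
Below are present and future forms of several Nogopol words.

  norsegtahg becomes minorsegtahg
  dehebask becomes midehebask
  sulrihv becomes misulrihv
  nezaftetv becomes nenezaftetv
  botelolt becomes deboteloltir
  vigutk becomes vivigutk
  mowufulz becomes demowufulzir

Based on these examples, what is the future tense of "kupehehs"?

mikupehehs

nezaftetv and sulrihv both end in -v yet inflect differently (nenezaftetv, misulrihv), so the final letter is not what conditions the rule; the second-to-last letter is.
"kupehehs" has second-to-last letter 'h'. The stems whose second-to-last letter is 'h' (norsegtahg → minorsegtahg, sulrihv → misulrihv) add the prefix mi-.
So kupehehs → mikupehehs.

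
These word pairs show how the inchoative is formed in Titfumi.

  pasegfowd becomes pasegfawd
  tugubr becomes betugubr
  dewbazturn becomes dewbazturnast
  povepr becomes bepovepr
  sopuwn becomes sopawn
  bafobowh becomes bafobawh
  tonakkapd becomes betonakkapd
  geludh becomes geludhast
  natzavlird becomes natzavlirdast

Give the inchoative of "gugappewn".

"gugappewn" has second-to-last letter 'w'. The stems whose second-to-last letter is 'w' (bafobowh → bafobawh, sopuwn → sopawn, pasegfowd → pasegfawd) change the last vowel to 'a'.
So gugappewn → gugappawn.

gugappawn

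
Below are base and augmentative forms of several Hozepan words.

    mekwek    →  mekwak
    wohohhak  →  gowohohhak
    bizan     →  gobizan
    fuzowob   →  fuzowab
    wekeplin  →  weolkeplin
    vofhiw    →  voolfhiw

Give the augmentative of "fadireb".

fadirab

wekeplin and bizan both end in -n yet inflect differently (weolkeplin, gobizan), so the final letter is not what conditions the rule; the last vowel is.
"fadireb" has last vowel 'e'. The one such stem in the data (mekwek → mekwak) changes the last vowel to 'a' (as does fuzowob), so the same rule applies.
The other patterns: stems whose last vowel is 'i' insert -ol- after the first vowel; stems whose last vowel is 'a' add the prefix go-.
So fadireb → fadirab.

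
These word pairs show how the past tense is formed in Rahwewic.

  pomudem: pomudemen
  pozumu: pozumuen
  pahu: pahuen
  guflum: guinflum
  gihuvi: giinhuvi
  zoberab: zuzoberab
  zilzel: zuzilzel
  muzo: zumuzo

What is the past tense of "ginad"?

giinnad

pomudem and guflum both end in -m yet inflect differently (pomudemen, guinflum), so the final letter is not what conditions the rule; the first letter is.
"ginad" begins with g-. The stems beginning with g- (guflum → guinflum, gihuvi → giinhuvi) insert -in- after the first vowel.
The other patterns: stems beginning with p- add -en; stems beginning with m- or z- add the prefix zu-.
So ginad → giinnad.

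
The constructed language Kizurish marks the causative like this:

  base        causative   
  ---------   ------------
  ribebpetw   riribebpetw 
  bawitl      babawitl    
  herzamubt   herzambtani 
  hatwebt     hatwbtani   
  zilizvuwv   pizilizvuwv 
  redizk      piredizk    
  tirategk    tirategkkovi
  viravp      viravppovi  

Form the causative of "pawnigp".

"pawnigp" has second-to-last letter 'g'. The one such stem in the data (tirategk → tirategkkovi) doubles the final consonant and adds -ovi (as does viravp), so the same rule applies.
The other patterns: stems whose second-to-last letter is 't' repeat the first consonant+vowel as a prefix; stems whose second-to-last letter is 'b' delete the last vowel and add -ani; stems whose second-to-last letter is 'w' or 'z' add the prefix pi-.
So pawnigp → pawnigppovi.

pawnigppovi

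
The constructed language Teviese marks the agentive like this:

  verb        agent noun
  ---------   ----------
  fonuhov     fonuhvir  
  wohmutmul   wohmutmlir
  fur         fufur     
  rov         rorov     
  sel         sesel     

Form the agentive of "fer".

fefer

fonuhov and rov both end in -v yet inflect differently (fonuhvir, rorov), so the final letter is not what conditions the rule; the number of vowels is.
"fer" has 1 vowel. The stems with 1 vowel (fur → fufur, rov → rorov, sel → sesel) repeat the first consonant+vowel as a prefix.
The other pattern: stems with 3 vowels delete the last vowel and add -ir.
So fer → fefer.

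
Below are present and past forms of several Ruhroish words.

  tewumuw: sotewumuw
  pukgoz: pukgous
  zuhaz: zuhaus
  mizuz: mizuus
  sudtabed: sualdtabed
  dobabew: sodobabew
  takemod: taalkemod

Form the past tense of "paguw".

sopaguw

pukgoz and takemod both have last vowel 'o' yet inflect differently (pukgous, taalkemod), so the last vowel is not what conditions the rule; the final letter is.
"paguw" ends in -w. The stems ending in -w (tewumuw → sotewumuw, dobabew → sodobabew) add the prefix so-.
So paguw → sopaguw.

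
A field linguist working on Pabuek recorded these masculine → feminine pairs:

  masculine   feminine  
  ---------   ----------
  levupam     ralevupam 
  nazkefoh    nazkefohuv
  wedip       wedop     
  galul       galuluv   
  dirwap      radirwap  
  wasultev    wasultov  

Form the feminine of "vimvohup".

vimvohupuv

"vimvohup" has last vowel 'u'. The one such stem in the data (galul → galuluv) adds -uv, so the same rule applies.
The other patterns: stems whose last vowel is 'a' add the prefix ra-; stems whose last vowel is 'e' or 'i' change the last vowel to 'o'.
So vimvohup → vimvohupuv.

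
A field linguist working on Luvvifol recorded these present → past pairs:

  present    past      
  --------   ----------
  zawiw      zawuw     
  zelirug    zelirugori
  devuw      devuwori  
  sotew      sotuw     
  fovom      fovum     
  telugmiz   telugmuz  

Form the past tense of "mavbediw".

mavbeduw

devuw and sotew both end in -w yet inflect differently (devuwori, sotuw), so the final letter is not what conditions the rule; the last vowel is.
"mavbediw" has last vowel 'i'. The stems whose last vowel is 'i' (telugmiz → telugmuz, zawiw → zawuw) change the last vowel to 'u'.
So mavbediw → mavbeduw.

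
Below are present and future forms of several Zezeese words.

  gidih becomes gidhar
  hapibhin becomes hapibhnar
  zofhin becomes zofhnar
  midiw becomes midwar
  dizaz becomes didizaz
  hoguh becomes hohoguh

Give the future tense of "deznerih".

deznerhar

gidih and hoguh both end in -h yet inflect differently (gidhar, hohoguh), so the final letter is not what conditions the rule; the last vowel is.
"deznerih" has last vowel 'i'. The stems whose last vowel is 'i' (gidih → gidhar, hapibhin → hapibhnar, zofhin → zofhnar) delete the last vowel and add -ar.
So deznerih → deznerhar.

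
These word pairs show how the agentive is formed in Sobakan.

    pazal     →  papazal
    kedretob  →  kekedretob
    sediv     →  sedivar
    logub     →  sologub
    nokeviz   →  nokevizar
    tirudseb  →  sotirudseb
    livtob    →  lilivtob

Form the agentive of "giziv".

gizivar

kedretob and tirudseb both end in -b yet inflect differently (kekedretob, sotirudseb), so the final letter is not what conditions the rule; the last vowel is.
"giziv" has last vowel 'i'. The stems whose last vowel is 'i' (nokeviz → nokevizar, sediv → sedivar) add -ar.
So giziv → gizivar.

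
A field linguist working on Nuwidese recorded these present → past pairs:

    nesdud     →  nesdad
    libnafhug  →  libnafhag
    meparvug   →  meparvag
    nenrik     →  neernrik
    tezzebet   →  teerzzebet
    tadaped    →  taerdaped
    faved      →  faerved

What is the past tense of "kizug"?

nesdud and tadaped both end in -d yet inflect differently (nesdad, taerdaped), so the final letter is not what conditions the rule; the last vowel is.
"kizug" has last vowel 'u'. The stems whose last vowel is 'u' (nesdud → nesdad, libnafhug → libnafhag, meparvug → meparvag) change the last vowel to 'a'.
The other pattern: stems whose last vowel is 'e' or 'i' insert -er- after the first vowel.
So kizug → kizag.

kizag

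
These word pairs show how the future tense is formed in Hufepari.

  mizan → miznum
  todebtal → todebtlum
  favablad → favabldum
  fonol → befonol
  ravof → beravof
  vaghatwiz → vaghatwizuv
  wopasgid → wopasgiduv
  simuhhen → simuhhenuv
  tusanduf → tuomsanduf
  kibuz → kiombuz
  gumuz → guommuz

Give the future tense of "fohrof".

befohrof

todebtal and fonol both end in -l yet inflect differently (todebtlum, befonol), so the final letter is not what conditions the rule; the last vowel is.
"fohrof" has last vowel 'o'. The stems whose last vowel is 'o' (fonol → befonol, ravof → beravof) add the prefix be-.
The other patterns: stems whose last vowel is 'a' delete the last vowel and add -um; stems whose last vowel is 'e' or 'i' add -uv; stems whose last vowel is 'u' insert -om- after the first vowel.
So fohrof → befohrof.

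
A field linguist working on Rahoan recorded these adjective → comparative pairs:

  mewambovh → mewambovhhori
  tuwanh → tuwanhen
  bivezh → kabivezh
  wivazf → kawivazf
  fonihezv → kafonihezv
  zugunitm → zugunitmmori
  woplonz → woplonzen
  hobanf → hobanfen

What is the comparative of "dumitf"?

bivezh and tuwanh both end in -h yet inflect differently (kabivezh, tuwanhen), so the final letter is not what conditions the rule; the second-to-last letter is.
"dumitf" has second-to-last letter 't'. The one such stem in the data (zugunitm → zugunitmmori) doubles the final consonant and adds -ori (as does mewambovh), so the same rule applies.
So dumitf → dumitffori.

dumitffori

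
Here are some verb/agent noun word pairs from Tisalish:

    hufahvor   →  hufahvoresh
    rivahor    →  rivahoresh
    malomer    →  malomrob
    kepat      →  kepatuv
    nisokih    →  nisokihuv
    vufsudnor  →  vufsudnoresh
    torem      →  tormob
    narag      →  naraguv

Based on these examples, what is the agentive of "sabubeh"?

"sabubeh" has last vowel 'e'. The stems whose last vowel is 'e' (malomer → malomrob, torem → tormob) delete the last vowel and add -ob.
So sabubeh → sabubhob.

sabubhob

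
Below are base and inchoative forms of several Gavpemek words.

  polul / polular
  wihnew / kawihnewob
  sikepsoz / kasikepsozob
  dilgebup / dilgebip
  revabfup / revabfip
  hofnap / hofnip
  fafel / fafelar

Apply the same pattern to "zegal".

zegalar

"zegal" ends in -l. The stems ending in -l (polul → polular, fafel → fafelar) add -ar.
The other patterns: stems ending in -p change the last vowel to 'i'; stems ending in -w or -z add ka- … -ob around the stem.
So zegal → zegalar.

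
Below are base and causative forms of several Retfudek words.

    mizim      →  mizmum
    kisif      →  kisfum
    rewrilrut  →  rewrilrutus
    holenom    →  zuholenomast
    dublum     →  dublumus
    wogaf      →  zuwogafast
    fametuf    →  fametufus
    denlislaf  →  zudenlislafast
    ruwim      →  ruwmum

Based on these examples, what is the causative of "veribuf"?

veribufus

wogaf and kisif both end in -f yet inflect differently (zuwogafast, kisfum), so the final letter is not what conditions the rule; the last vowel is.
"veribuf" has last vowel 'u'. The stems whose last vowel is 'u' (rewrilrut → rewrilrutus, dublum → dublumus, fametuf → fametufus) add -us.
The other patterns: stems whose last vowel is 'a' or 'o' add zu- … -ast around the stem; stems whose last vowel is 'i' delete the last vowel and add -um.
So veribuf → veribufus.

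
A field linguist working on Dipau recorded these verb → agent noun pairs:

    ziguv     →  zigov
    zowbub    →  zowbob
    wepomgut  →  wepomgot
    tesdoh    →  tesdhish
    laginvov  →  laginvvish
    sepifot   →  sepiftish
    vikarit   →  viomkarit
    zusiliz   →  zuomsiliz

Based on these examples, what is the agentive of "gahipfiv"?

gaomhipfiv

ziguv and laginvov both end in -v yet inflect differently (zigov, laginvvish), so the final letter is not what conditions the rule; the last vowel is.
"gahipfiv" has last vowel 'i'. The stems whose last vowel is 'i' (vikarit → viomkarit, zusiliz → zuomsiliz) insert -om- after the first vowel.
The other patterns: stems whose last vowel is 'u' change the last vowel to 'o'; stems whose last vowel is 'o' delete the last vowel and add -ish.
So gahipfiv → gaomhipfiv.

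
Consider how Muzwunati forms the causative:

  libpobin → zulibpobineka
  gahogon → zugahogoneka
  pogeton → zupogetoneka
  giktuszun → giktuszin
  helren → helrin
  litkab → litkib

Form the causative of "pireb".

libpobin and giktuszun both end in -n yet inflect differently (zulibpobineka, giktuszin), so the final letter is not what conditions the rule; the last vowel is.
"pireb" has last vowel 'e'. The one such stem in the data (helren → helrin) changes the last vowel to 'i' (as do giktuszun, litkab), so the same rule applies.
The other pattern: stems whose last vowel is 'i' or 'o' add zu- … -eka around the stem.
So pireb → pirib.

pirib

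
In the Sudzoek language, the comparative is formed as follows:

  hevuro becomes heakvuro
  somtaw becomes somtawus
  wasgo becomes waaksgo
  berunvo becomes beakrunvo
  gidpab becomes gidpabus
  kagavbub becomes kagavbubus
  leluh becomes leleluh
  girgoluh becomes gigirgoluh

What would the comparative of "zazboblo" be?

"zazboblo" ends in -o. The stems ending in -o (berunvo → beakrunvo, hevuro → heakvuro, wasgo → waaksgo) insert -ak- after the first vowel.
So zazboblo → zaakzboblo.

zaakzboblo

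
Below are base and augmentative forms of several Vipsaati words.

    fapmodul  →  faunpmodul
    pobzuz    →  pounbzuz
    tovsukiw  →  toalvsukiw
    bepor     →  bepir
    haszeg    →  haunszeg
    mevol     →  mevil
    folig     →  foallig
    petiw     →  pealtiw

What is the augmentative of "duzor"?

duzir

"duzor" has last vowel 'o'. The stems whose last vowel is 'o' (bepor → bepir, mevol → mevil) change the last vowel to 'i'.
The other patterns: stems whose last vowel is 'i' insert -al- after the first vowel; stems whose last vowel is 'e' or 'u' insert -un- after the first vowel.
So duzor → duzir.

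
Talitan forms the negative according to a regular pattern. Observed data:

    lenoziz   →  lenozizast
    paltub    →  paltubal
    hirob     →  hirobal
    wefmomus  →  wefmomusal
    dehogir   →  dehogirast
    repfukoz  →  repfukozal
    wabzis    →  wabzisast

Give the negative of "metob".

metobal

"metob" has last vowel 'o'. The stems whose last vowel is 'o' (repfukoz → repfukozal, hirob → hirobal) add -al.
The other pattern: stems whose last vowel is 'i' add -ast.
So metob → metobal.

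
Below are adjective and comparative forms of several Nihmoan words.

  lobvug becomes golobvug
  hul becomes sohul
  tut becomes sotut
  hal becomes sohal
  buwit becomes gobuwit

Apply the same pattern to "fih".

sofih

buwit and tut both end in -t yet inflect differently (gobuwit, sotut), so the final letter is not what conditions the rule; the number of vowels is.
"fih" has 1 vowel. The stems with 1 vowel (tut → sotut, hul → sohul, hal → sohal) add the prefix so-.
So fih → sofih.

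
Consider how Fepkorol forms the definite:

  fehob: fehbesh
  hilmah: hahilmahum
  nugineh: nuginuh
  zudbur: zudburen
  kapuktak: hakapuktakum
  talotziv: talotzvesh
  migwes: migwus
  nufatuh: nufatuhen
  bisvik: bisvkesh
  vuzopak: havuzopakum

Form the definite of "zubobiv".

bisvik and vuzopak both end in -k yet inflect differently (bisvkesh, havuzopakum), so the final letter is not what conditions the rule; the last vowel is.
"zubobiv" has last vowel 'i'. The stems whose last vowel is 'i' (talotziv → talotzvesh, bisvik → bisvkesh) delete the last vowel and add -esh.
The other patterns: stems whose last vowel is 'u' add -en; stems whose last vowel is 'a' add ha- … -um around the stem; stems whose last vowel is 'e' change the last vowel to 'u'.
So zubobiv → zubobvesh.

zubobvesh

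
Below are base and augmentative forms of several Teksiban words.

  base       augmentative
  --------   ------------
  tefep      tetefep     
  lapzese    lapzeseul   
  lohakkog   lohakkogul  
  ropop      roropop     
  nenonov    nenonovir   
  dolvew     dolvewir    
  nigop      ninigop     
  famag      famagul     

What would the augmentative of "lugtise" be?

dolvew and tefep both have last vowel 'e' yet inflect differently (dolvewir, tetefep), so the last vowel is not what conditions the rule; the final letter is.
"lugtise" ends in -e. The one such stem in the data (lapzese → lapzeseul) adds -ul, so the same rule applies.
So lugtise → lugtiseul.

lugtiseul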